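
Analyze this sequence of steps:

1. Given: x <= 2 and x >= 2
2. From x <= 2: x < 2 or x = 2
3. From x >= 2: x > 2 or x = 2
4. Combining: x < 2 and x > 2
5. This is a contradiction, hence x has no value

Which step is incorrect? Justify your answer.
Step 4: Combining: x < 2 and x > 2

Step 4 incorrectly combines the conditions. From x <= 2 and x >= 2, the intersection is x = 2. The error treats the 'or' cases as 'and' requirements. The correct conclusion is that x = 2 is the unique solution, not that no solution exists.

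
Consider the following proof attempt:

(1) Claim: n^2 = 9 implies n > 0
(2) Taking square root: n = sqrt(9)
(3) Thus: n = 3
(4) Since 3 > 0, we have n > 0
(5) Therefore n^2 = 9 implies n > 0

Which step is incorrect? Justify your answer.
Step 2: Taking square root: n = sqrt(9)

Step 2 takes the square root and assumes the positive root only. The equation n^2 = 9 actually has two solutions: n = 3 and n = -3. The proof silently assumes n > 0 without justification, then uses this assumption to conclude n > 0, which is circular. The counterexample n = -3 shows the claim is false.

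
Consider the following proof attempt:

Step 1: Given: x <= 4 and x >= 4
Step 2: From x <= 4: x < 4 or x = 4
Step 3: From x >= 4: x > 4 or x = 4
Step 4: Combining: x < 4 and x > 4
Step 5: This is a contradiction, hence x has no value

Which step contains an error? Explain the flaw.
Step 4: Combining: x < 4 and x > 4

Step 4 incorrectly combines the conditions. From x <= 4 and x >= 4, the intersection is x = 4. The error treats the 'or' cases as 'and' requirements. The correct conclusion is that x = 4 is the unique solution, not that no solution exists.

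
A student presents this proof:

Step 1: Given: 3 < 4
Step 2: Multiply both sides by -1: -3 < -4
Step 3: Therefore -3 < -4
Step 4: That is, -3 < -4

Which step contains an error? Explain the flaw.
Step 2: Multiply both sides by -1: -3 < -4

Step 2 multiplies both sides by -1 but fails to reverse the inequality sign. When multiplying (or dividing) an inequality by a negative number, the direction must be reversed. Since 3 < 4, we should get -3 > -4, i.e., -3 > -4.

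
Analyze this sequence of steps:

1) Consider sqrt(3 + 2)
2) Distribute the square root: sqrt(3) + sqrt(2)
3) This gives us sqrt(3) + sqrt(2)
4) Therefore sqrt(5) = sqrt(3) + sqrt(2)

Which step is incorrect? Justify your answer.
Step 2: Distribute the square root: sqrt(3) + sqrt(2)

Step 2 incorrectly 'distributes' the square root over addition. The square root function does not distribute: sqrt(a + b) ≠ sqrt(a) + sqrt(b). In fact, sqrt(3 + 2) = sqrt(5) ≈ 2.2361, while sqrt(3) + sqrt(2) ≈ 3.1463.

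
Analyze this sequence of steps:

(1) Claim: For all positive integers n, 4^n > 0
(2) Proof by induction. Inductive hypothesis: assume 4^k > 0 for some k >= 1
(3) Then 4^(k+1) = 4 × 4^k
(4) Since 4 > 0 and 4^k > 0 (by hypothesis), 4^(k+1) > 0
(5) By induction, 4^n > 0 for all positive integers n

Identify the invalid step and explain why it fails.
Step 5: By induction, 4^n > 0 for all positive integers n

Step 5 concludes the proof by induction, but no base case was ever established. A valid induction proof requires: (1) a base case proving 4^1 > 0, and (2) an inductive step showing IF 4^k > 0 THEN 4^(k+1) > 0. Steps 2-4 correctly establish the inductive step, but without the base case the conclusion in step 5 does not follow.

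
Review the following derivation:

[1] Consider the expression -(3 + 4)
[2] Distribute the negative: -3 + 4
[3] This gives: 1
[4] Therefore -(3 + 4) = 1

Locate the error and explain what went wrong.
Step 2: Distribute the negative: -3 + 4

Step 2 incorrectly distributes the negative sign. The correct distribution is -(3 + 4) = -3 - 4 = -7. The negative must be applied to both terms, not just the first. The error treats -(3 + 4) as -3 + 4, which equals 1 instead of -7.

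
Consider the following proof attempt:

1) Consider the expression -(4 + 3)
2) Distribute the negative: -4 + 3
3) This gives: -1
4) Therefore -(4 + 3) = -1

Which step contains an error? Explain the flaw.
Step 2: Distribute the negative: -4 + 3

Step 2 incorrectly distributes the negative sign. The correct distribution is -(4 + 3) = -4 - 3 = -7. The negative must be applied to both terms, not just the first. The error treats -(4 + 3) as -4 + 3, which equals -1 instead of -7.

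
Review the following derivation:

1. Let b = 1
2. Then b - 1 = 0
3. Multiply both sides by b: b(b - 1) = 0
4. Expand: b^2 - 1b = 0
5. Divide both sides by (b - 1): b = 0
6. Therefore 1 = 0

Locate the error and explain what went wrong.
Step 5: Divide both sides by (b - 1): b = 0

Step 5 divides both sides by (b - 1). However, since b = 1, we have (b - 1) = 0. Division by zero is undefined, making this step invalid.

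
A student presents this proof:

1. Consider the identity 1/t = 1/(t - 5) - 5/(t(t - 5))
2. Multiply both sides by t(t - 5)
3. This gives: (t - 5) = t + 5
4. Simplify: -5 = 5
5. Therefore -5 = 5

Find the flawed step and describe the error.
Step 3: This gives: (t - 5) = t + 5

Step 3 makes a sign error when clearing denominators. Multiplying -5/(t(t - 5)) by t(t - 5) gives -5, not +5. The correct result is (t - 5) = t - 5, which is trivially true, not (t - 5) = t + 5. (Step 1 is a valid identity: 1/(t - 5) - 5/(t(t - 5)) = (t - 5)/(t(t - 5)) = 1/t.)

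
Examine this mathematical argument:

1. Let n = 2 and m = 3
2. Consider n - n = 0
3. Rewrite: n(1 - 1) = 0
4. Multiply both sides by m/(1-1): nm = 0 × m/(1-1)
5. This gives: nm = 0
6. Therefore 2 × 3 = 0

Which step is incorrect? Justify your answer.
Step 4: Multiply both sides by m/(1-1): nm = 0 × m/(1-1)

Step 4 multiplies both sides by m/(1-1). However, 1-1 = 0, so this is multiplication by m/0, which is undefined. We cannot multiply by an undefined expression.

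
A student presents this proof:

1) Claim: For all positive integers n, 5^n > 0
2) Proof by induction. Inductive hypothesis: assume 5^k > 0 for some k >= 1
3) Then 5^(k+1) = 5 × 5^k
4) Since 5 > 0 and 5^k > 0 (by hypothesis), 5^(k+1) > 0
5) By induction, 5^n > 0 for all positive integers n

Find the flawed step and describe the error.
Step 5: By induction, 5^n > 0 for all positive integers n

Step 5 concludes the proof by induction, but no base case was ever established. A valid induction proof requires: (1) a base case proving 5^1 > 0, and (2) an inductive step showing IF 5^k > 0 THEN 5^(k+1) > 0. Steps 2-4 correctly establish the inductive step, but without the base case the conclusion in step 5 does not follow.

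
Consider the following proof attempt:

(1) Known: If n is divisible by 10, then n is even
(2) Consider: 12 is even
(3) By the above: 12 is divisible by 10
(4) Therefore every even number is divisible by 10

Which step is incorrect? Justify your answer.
Step 3: By the above: 12 is divisible by 10

Step 3 commits the fallacy of affirming the consequent. The known fact 'divisible by 10 → even' does NOT imply 'even → divisible by 10'. That would be the converse, which is false. For example, 12 is even but 12 ÷ 10 = 1.20, which is not an integer.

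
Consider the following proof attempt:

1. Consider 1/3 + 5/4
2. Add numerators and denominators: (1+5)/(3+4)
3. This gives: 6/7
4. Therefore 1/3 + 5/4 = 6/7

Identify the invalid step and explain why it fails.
Step 2: Add numerators and denominators: (1+5)/(3+4)

Step 2 incorrectly adds fractions by separately adding numerators and denominators. This is wrong. The correct method requires a common denominator: 1/3 + 5/4 = (1×4 + 5×3)/(3×4) = 19/12 = 19/12. The method used gives 6/7, which is different.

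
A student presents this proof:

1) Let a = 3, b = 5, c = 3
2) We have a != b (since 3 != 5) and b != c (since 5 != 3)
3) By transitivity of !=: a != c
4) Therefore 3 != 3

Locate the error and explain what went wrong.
Step 3: By transitivity of !=: a != c

Step 3 incorrectly applies transitivity to the '!=' relation. Transitivity states: if a R b and b R c, then a R c. However, '!=' is not transitive. Counterexample: 3 != 5 and 5 != 3, but 3 = 3 (both equal 3). Transitivity holds for relations like <, <=, =, but not for !=.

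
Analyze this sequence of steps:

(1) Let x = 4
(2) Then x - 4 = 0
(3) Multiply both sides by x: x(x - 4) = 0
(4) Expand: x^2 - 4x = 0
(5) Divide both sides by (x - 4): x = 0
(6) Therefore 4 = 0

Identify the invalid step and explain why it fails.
Step 5: Divide both sides by (x - 4): x = 0

Step 5 divides both sides by (x - 4). However, since x = 4, we have (x - 4) = 0. Division by zero is undefined, making this step invalid.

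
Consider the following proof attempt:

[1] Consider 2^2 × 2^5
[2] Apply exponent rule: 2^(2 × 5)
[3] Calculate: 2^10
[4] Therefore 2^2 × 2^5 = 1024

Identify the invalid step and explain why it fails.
Step 2: Apply exponent rule: 2^(2 × 5)

Step 2 incorrectly states that a^b × a^c = a^(b×c). The correct rule is a^b × a^c = a^(b+c). The actual value is 2^2 × 2^5 = 2^7 = 128, not 2^10 = 1024.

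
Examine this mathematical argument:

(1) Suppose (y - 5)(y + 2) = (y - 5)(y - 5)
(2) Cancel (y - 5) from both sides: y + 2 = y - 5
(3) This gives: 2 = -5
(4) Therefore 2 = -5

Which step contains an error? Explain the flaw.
Step 2: Cancel (y - 5) from both sides: y + 2 = y - 5

Step 2 cancels (y - 5) from both sides. This is only valid if (y - 5) ≠ 0, i.e., y ≠ 5. When y = 5, both sides equal zero regardless of the other factors. The correct approach requires considering y = 5 as a separate case.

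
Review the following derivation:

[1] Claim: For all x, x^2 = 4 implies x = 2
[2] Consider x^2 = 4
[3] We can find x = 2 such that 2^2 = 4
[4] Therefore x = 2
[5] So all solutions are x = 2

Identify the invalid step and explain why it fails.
Step 4: Therefore x = 2

Step 4 incorrectly concludes that x = 2 is the only solution. The proof shows that x = 2 is A solution (existence), but does not show it is the ONLY solution (uniqueness). In fact, x = -2 is also a solution since (-2)^2 = 4. Finding one solution doesn't prove there are no others.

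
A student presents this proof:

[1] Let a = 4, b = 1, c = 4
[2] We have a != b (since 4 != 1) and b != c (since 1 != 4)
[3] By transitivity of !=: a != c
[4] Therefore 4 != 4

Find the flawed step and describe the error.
Step 3: By transitivity of !=: a != c

Step 3 incorrectly applies transitivity to the '!=' relation. Transitivity states: if a R b and b R c, then a R c. However, '!=' is not transitive. Counterexample: 4 != 1 and 1 != 4, but 4 = 4 (both equal 4). Transitivity holds for relations like <, <=, =, but not for !=.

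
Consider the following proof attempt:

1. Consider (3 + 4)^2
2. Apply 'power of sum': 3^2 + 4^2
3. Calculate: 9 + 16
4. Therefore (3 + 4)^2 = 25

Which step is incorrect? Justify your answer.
Step 2: Apply 'power of sum': 3^2 + 4^2

Step 2 incorrectly applies a non-existent rule '(a+b)^n = a^n + b^n'. This is false in general. The correct expansion uses the binomial theorem. The actual value is (3 + 4)^2 = 7^2 = 49, not 25.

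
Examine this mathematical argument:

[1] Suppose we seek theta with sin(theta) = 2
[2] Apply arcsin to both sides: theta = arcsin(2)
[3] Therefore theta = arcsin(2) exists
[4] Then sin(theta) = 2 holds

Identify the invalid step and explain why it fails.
Step 2: Apply arcsin to both sides: theta = arcsin(2)

Step 2 applies arcsin to 2. However, arcsin(x) is only defined for x in [-1, 1] because sin(theta) can only produce values in that range. Since |2| > 1, arcsin(2) is undefined. There is no angle whose sine equals 2.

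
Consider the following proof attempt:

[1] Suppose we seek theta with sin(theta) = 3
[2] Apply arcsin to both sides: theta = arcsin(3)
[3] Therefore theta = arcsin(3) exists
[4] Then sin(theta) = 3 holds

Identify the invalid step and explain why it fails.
Step 2: Apply arcsin to both sides: theta = arcsin(3)

Step 2 applies arcsin to 3. However, arcsin(x) is only defined for x in [-1, 1] because sin(theta) can only produce values in that range. Since |3| > 1, arcsin(3) is undefined. There is no angle whose sine equals 3.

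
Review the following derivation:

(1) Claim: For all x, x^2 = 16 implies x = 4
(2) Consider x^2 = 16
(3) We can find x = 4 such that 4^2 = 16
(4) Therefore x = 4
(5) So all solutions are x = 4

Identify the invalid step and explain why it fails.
Step 4: Therefore x = 4

Step 4 incorrectly concludes that x = 4 is the only solution. The proof shows that x = 4 is A solution (existence), but does not show it is the ONLY solution (uniqueness). In fact, x = -4 is also a solution since (-4)^2 = 16. Finding one solution doesn't prove there are no others.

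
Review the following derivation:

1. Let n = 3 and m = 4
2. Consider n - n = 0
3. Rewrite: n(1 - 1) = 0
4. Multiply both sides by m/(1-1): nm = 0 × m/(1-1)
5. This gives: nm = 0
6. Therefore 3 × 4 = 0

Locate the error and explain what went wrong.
Step 4: Multiply both sides by m/(1-1): nm = 0 × m/(1-1)

Step 4 multiplies both sides by m/(1-1). However, 1-1 = 0, so this is multiplication by m/0, which is undefined. We cannot multiply by an undefined expression.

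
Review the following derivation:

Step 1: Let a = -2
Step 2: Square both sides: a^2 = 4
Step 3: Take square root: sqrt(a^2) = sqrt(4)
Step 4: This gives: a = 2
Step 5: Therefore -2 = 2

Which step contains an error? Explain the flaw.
Step 4: This gives: a = 2

Step 4 incorrectly states that sqrt(a^2) = a. The correct identity is sqrt(a^2) = |a|. Since a = -2 < 0, we have sqrt(a^2) = |-2| = 2, not a = -2.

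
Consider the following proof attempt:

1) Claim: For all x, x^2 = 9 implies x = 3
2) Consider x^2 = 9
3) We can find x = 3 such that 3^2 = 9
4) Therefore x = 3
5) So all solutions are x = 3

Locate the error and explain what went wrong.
Step 4: Therefore x = 3

Step 4 incorrectly concludes that x = 3 is the only solution. The proof shows that x = 3 is A solution (existence), but does not show it is the ONLY solution (uniqueness). In fact, x = -3 is also a solution since (-3)^2 = 9. Finding one solution doesn't prove there are no others.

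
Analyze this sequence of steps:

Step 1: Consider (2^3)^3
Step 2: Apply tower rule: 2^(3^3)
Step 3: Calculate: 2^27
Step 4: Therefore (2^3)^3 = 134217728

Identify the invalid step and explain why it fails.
Step 2: Apply tower rule: 2^(3^3)

Step 2 incorrectly states that (a^b)^c = a^(b^c). The correct rule is (a^b)^c = a^(b×c). The actual value is (2^3)^3 = 2^9 = 512, not 2^27 = 134217728.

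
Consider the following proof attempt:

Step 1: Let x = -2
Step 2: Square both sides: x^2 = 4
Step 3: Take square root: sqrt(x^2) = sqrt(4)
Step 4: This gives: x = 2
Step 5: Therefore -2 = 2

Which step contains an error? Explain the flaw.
Step 4: This gives: x = 2

Step 4 incorrectly states that sqrt(x^2) = x. The correct identity is sqrt(x^2) = |x|. Since x = -2 < 0, we have sqrt(x^2) = |-2| = 2, not x = -2.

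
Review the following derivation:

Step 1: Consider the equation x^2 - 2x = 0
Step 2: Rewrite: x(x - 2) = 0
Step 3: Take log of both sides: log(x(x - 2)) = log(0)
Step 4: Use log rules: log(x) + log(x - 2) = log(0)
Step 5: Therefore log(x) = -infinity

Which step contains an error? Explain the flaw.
Step 3: Take log of both sides: log(x(x - 2)) = log(0)

Step 3 takes the logarithm of both sides, resulting in log(0) on the right side. The logarithm is only defined for positive numbers; log(0) is undefined (approaches negative infinity). This operation is invalid.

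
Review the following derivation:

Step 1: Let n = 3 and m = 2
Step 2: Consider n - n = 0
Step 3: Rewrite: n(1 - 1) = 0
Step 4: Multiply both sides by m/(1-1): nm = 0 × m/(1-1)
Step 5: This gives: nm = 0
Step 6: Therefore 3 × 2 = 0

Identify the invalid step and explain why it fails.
Step 4: Multiply both sides by m/(1-1): nm = 0 × m/(1-1)

Step 4 multiplies both sides by m/(1-1). However, 1-1 = 0, so this is multiplication by m/0, which is undefined. We cannot multiply by an undefined expression.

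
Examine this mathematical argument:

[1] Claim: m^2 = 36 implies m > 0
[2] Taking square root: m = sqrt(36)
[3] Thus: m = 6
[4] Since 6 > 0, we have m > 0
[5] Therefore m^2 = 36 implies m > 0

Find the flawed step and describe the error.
Step 2: Taking square root: m = sqrt(36)

Step 2 takes the square root and assumes the positive root only. The equation m^2 = 36 actually has two solutions: m = 6 and m = -6. The proof silently assumes m > 0 without justification, then uses this assumption to conclude m > 0, which is circular. The counterexample m = -6 shows the claim is false.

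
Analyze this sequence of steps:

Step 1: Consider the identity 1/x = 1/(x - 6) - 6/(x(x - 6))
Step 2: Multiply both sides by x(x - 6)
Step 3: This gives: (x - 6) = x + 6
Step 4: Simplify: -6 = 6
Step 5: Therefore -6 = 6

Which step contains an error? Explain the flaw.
Step 3: This gives: (x - 6) = x + 6

Step 3 makes a sign error when clearing denominators. Multiplying -6/(x(x - 6)) by x(x - 6) gives -6, not +6. The correct result is (x - 6) = x - 6, which is trivially true, not (x - 6) = x + 6. (Step 1 is a valid identity: 1/(x - 6) - 6/(x(x - 6)) = (x - 6)/(x(x - 6)) = 1/x.)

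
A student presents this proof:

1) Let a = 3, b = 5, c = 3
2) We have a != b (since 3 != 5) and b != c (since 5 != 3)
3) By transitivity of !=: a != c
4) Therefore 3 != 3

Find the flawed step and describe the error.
Step 3: By transitivity of !=: a != c

Step 3 incorrectly applies transitivity to the '!=' relation. Transitivity states: if a R b and b R c, then a R c. However, '!=' is not transitive. Counterexample: 3 != 5 and 5 != 3, but 3 = 3 (both equal 3). Transitivity holds for relations like <, <=, =, but not for !=.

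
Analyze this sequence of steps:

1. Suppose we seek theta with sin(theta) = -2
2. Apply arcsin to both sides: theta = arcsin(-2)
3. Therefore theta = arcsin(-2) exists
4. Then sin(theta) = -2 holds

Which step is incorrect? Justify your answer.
Step 2: Apply arcsin to both sides: theta = arcsin(-2)

Step 2 applies arcsin to -2. However, arcsin(x) is only defined for x in [-1, 1] because sin(theta) can only produce values in that range. Since |-2| > 1, arcsin(-2) is undefined. There is no angle whose sine equals -2.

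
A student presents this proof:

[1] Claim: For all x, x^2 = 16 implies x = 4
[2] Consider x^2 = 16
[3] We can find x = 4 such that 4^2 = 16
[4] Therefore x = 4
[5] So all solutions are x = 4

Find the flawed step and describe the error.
Step 4: Therefore x = 4

Step 4 incorrectly concludes that x = 4 is the only solution. The proof shows that x = 4 is A solution (existence), but does not show it is the ONLY solution (uniqueness). In fact, x = -4 is also a solution since (-4)^2 = 16. Finding one solution doesn't prove there are no others.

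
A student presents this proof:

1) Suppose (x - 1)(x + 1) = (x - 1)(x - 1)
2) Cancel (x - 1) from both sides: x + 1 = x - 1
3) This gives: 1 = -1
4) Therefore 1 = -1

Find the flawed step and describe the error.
Step 2: Cancel (x - 1) from both sides: x + 1 = x - 1

Step 2 cancels (x - 1) from both sides. This is only valid if (x - 1) ≠ 0, i.e., x ≠ 1. When x = 1, both sides equal zero regardless of the other factors. The correct approach requires considering x = 1 as a separate case.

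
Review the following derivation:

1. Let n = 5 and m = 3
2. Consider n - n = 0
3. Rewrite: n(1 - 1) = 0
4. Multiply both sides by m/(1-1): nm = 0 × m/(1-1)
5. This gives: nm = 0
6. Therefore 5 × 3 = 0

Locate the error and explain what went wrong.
Step 4: Multiply both sides by m/(1-1): nm = 0 × m/(1-1)

Step 4 multiplies both sides by m/(1-1). However, 1-1 = 0, so this is multiplication by m/0, which is undefined. We cannot multiply by an undefined expression.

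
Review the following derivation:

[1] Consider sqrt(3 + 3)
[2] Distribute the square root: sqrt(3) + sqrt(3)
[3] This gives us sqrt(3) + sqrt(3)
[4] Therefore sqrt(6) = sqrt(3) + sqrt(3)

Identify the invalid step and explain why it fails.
Step 2: Distribute the square root: sqrt(3) + sqrt(3)

Step 2 incorrectly 'distributes' the square root over addition. The square root function does not distribute: sqrt(a + b) ≠ sqrt(a) + sqrt(b). In fact, sqrt(3 + 3) = sqrt(6) ≈ 2.4495, while sqrt(3) + sqrt(3) ≈ 3.4641.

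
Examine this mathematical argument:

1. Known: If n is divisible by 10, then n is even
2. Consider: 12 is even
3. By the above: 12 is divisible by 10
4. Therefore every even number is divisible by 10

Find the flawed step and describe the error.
Step 3: By the above: 12 is divisible by 10

Step 3 commits the fallacy of affirming the consequent. The known fact 'divisible by 10 → even' does NOT imply 'even → divisible by 10'. That would be the converse, which is false. For example, 12 is even but 12 ÷ 10 = 1.20, which is not an integer.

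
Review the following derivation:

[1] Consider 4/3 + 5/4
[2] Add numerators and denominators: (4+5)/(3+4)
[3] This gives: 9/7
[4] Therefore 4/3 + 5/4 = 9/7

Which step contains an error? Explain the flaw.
Step 2: Add numerators and denominators: (4+5)/(3+4)

Step 2 incorrectly adds fractions by separately adding numerators and denominators. This is wrong. The correct method requires a common denominator: 4/3 + 5/4 = (4×4 + 5×3)/(3×4) = 31/12 = 31/12. The method used gives 9/7, which is different.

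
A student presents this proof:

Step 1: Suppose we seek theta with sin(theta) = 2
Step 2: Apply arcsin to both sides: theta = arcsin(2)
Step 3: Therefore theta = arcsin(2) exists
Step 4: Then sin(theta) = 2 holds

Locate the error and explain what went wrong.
Step 2: Apply arcsin to both sides: theta = arcsin(2)

Step 2 applies arcsin to 2. However, arcsin(x) is only defined for x in [-1, 1] because sin(theta) can only produce values in that range. Since |2| > 1, arcsin(2) is undefined. There is no angle whose sine equals 2.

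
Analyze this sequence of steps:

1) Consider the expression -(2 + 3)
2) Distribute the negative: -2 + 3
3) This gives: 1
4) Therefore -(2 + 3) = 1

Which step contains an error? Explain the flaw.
Step 2: Distribute the negative: -2 + 3

Step 2 incorrectly distributes the negative sign. The correct distribution is -(2 + 3) = -2 - 3 = -5. The negative must be applied to both terms, not just the first. The error treats -(2 + 3) as -2 + 3, which equals 1 instead of -5.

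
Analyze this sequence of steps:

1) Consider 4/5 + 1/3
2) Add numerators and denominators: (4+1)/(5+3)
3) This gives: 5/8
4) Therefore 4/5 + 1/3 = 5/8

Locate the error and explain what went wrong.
Step 2: Add numerators and denominators: (4+1)/(5+3)

Step 2 incorrectly adds fractions by separately adding numerators and denominators. This is wrong. The correct method requires a common denominator: 4/5 + 1/3 = (4×3 + 1×5)/(5×3) = 17/15 = 17/15. The method used gives 5/8, which is different.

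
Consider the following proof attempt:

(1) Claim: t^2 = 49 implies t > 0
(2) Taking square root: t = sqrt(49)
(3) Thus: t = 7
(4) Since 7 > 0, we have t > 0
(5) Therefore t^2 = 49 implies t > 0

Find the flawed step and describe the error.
Step 2: Taking square root: t = sqrt(49)

Step 2 takes the square root and assumes the positive root only. The equation t^2 = 49 actually has two solutions: t = 7 and t = -7. The proof silently assumes t > 0 without justification, then uses this assumption to conclude t > 0, which is circular. The counterexample t = -7 shows the claim is false.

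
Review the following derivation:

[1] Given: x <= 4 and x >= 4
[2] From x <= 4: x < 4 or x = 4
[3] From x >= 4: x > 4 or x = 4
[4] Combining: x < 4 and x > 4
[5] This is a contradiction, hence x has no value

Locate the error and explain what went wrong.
Step 4: Combining: x < 4 and x > 4

Step 4 incorrectly combines the conditions. From x <= 4 and x >= 4, the intersection is x = 4. The error treats the 'or' cases as 'and' requirements. The correct conclusion is that x = 4 is the unique solution, not that no solution exists.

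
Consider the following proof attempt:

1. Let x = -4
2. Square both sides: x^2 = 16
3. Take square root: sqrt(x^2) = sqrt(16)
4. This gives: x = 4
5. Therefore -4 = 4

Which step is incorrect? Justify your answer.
Step 4: This gives: x = 4

Step 4 incorrectly states that sqrt(x^2) = x. The correct identity is sqrt(x^2) = |x|. Since x = -4 < 0, we have sqrt(x^2) = |-4| = 4, not x = -4.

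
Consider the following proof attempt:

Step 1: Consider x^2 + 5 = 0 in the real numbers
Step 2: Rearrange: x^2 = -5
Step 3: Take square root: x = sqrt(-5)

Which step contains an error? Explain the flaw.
Step 3: Take square root: x = sqrt(-5)

Step 3 takes the square root of -5, which is negative. In the real number system, the square root of a negative number is undefined. The equation x^2 + 5 = 0 has no real solutions. Square roots of negative numbers only exist in the complex numbers.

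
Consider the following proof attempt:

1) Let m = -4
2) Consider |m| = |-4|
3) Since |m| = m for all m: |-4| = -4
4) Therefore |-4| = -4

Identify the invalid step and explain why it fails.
Step 3: Since |m| = m for all m: |-4| = -4

Step 3 incorrectly states that |m| = m for all m. The correct definition is |m| = m when m >= 0, and |m| = -m when m < 0. Since -4 < 0, we have |-4| = -(-4) = 4, not -4.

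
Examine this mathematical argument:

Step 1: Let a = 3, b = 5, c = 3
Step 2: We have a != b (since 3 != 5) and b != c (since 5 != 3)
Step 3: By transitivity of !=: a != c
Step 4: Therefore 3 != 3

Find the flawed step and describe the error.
Step 3: By transitivity of !=: a != c

Step 3 incorrectly applies transitivity to the '!=' relation. Transitivity states: if a R b and b R c, then a R c. However, '!=' is not transitive. Counterexample: 3 != 5 and 5 != 3, but 3 = 3 (both equal 3). Transitivity holds for relations like <, <=, =, but not for !=.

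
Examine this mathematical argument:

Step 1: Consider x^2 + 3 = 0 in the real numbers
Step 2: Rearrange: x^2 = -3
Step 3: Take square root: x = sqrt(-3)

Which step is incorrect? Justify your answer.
Step 3: Take square root: x = sqrt(-3)

Step 3 takes the square root of -3, which is negative. In the real number system, the square root of a negative number is undefined. The equation x^2 + 3 = 0 has no real solutions. Square roots of negative numbers only exist in the complex numbers.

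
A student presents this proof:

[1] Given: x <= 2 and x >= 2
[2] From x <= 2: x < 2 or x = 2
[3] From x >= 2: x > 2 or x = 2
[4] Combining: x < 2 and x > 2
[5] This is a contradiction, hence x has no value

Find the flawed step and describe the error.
Step 4: Combining: x < 2 and x > 2

Step 4 incorrectly combines the conditions. From x <= 2 and x >= 2, the intersection is x = 2. The error treats the 'or' cases as 'and' requirements. The correct conclusion is that x = 2 is the unique solution, not that no solution exists.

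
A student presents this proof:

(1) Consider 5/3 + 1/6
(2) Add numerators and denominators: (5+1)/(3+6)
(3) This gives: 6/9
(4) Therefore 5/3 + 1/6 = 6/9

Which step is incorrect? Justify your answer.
Step 2: Add numerators and denominators: (5+1)/(3+6)

Step 2 incorrectly adds fractions by separately adding numerators and denominators. This is wrong. The correct method requires a common denominator: 5/3 + 1/6 = (5×6 + 1×3)/(3×6) = 33/18 = 11/6. The method used gives 6/9, which is different.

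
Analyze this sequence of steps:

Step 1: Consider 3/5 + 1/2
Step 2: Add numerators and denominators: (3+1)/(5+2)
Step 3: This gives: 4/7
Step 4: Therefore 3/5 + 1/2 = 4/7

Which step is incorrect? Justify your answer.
Step 2: Add numerators and denominators: (3+1)/(5+2)

Step 2 incorrectly adds fractions by separately adding numerators and denominators. This is wrong. The correct method requires a common denominator: 3/5 + 1/2 = (3×2 + 1×5)/(5×2) = 11/10 = 11/10. The method used gives 4/7, which is different.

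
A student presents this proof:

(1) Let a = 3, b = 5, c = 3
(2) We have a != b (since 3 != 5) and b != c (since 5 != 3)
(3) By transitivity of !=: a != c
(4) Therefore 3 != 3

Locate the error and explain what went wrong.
Step 3: By transitivity of !=: a != c

Step 3 incorrectly applies transitivity to the '!=' relation. Transitivity states: if a R b and b R c, then a R c. However, '!=' is not transitive. Counterexample: 3 != 5 and 5 != 3, but 3 = 3 (both equal 3). Transitivity holds for relations like <, <=, =, but not for !=.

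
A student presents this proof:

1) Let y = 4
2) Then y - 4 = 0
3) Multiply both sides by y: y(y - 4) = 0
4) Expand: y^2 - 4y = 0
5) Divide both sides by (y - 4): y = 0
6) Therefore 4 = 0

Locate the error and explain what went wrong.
Step 5: Divide both sides by (y - 4): y = 0

Step 5 divides both sides by (y - 4). However, since y = 4, we have (y - 4) = 0. Division by zero is undefined, making this step invalid.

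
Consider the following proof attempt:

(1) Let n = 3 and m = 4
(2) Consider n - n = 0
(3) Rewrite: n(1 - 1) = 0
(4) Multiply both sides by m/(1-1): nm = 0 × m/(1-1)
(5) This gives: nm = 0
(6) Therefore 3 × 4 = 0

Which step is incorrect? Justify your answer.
Step 4: Multiply both sides by m/(1-1): nm = 0 × m/(1-1)

Step 4 multiplies both sides by m/(1-1). However, 1-1 = 0, so this is multiplication by m/0, which is undefined. We cannot multiply by an undefined expression.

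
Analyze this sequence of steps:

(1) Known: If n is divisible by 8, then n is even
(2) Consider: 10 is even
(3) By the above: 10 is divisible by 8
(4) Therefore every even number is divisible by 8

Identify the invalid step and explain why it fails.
Step 3: By the above: 10 is divisible by 8

Step 3 commits the fallacy of affirming the consequent. The known fact 'divisible by 8 → even' does NOT imply 'even → divisible by 8'. That would be the converse, which is false. For example, 10 is even but 10 ÷ 8 = 1.25, which is not an integer.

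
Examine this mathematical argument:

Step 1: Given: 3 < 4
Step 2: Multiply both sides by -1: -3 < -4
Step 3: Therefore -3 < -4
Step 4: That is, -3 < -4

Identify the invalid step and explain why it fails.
Step 2: Multiply both sides by -1: -3 < -4

Step 2 multiplies both sides by -1 but fails to reverse the inequality sign. When multiplying (or dividing) an inequality by a negative number, the direction must be reversed. Since 3 < 4, we should get -3 > -4, i.e., -3 > -4.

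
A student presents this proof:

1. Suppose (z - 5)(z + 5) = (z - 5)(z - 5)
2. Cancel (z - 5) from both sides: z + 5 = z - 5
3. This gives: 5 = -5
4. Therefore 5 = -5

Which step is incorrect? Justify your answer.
Step 2: Cancel (z - 5) from both sides: z + 5 = z - 5

Step 2 cancels (z - 5) from both sides. This is only valid if (z - 5) ≠ 0, i.e., z ≠ 5. When z = 5, both sides equal zero regardless of the other factors. The correct approach requires considering z = 5 as a separate case.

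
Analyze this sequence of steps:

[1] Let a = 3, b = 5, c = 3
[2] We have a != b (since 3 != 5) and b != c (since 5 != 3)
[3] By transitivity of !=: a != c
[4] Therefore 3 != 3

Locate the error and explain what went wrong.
Step 3: By transitivity of !=: a != c

Step 3 incorrectly applies transitivity to the '!=' relation. Transitivity states: if a R b and b R c, then a R c. However, '!=' is not transitive. Counterexample: 3 != 5 and 5 != 3, but 3 = 3 (both equal 3). Transitivity holds for relations like <, <=, =, but not for !=.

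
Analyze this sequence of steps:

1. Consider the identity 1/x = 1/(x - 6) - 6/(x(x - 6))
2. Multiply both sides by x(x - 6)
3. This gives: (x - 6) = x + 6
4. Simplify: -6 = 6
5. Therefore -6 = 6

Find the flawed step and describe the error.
Step 3: This gives: (x - 6) = x + 6

Step 3 makes a sign error when clearing denominators. Multiplying -6/(x(x - 6)) by x(x - 6) gives -6, not +6. The correct result is (x - 6) = x - 6, which is trivially true, not (x - 6) = x + 6. (Step 1 is a valid identity: 1/(x - 6) - 6/(x(x - 6)) = (x - 6)/(x(x - 6)) = 1/x.)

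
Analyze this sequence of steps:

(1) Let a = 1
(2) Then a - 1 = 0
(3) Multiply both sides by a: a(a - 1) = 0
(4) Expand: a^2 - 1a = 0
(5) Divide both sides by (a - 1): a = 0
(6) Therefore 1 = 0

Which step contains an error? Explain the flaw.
Step 5: Divide both sides by (a - 1): a = 0

Step 5 divides both sides by (a - 1). However, since a = 1, we have (a - 1) = 0. Division by zero is undefined, making this step invalid.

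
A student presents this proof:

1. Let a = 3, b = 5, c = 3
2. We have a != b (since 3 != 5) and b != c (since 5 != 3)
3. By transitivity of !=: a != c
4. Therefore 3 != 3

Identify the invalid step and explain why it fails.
Step 3: By transitivity of !=: a != c

Step 3 incorrectly applies transitivity to the '!=' relation. Transitivity states: if a R b and b R c, then a R c. However, '!=' is not transitive. Counterexample: 3 != 5 and 5 != 3, but 3 = 3 (both equal 3). Transitivity holds for relations like <, <=, =, but not for !=.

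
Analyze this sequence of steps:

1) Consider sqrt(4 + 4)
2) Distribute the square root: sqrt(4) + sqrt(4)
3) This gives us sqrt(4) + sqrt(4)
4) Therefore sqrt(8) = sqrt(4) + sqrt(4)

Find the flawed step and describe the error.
Step 2: Distribute the square root: sqrt(4) + sqrt(4)

Step 2 incorrectly 'distributes' the square root over addition. The square root function does not distribute: sqrt(a + b) ≠ sqrt(a) + sqrt(b). In fact, sqrt(4 + 4) = sqrt(8) ≈ 2.8284, while sqrt(4) + sqrt(4) ≈ 4.0000.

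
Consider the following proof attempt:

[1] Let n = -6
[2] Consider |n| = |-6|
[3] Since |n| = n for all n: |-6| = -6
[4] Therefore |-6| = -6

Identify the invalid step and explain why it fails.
Step 3: Since |n| = n for all n: |-6| = -6

Step 3 incorrectly states that |n| = n for all n. The correct definition is |n| = n when n >= 0, and |n| = -n when n < 0. Since -6 < 0, we have |-6| = -(-6) = 6, not -6.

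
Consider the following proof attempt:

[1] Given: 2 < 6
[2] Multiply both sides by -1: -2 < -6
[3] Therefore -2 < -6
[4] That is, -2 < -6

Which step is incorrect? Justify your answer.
Step 2: Multiply both sides by -1: -2 < -6

Step 2 multiplies both sides by -1 but fails to reverse the inequality sign. When multiplying (or dividing) an inequality by a negative number, the direction must be reversed. Since 2 < 6, we should get -2 > -6, i.e., -2 > -6.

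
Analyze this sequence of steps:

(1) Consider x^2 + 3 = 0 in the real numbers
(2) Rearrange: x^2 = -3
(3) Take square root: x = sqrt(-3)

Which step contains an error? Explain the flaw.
Step 3: Take square root: x = sqrt(-3)

Step 3 takes the square root of -3, which is negative. In the real number system, the square root of a negative number is undefined. The equation x^2 + 3 = 0 has no real solutions. Square roots of negative numbers only exist in the complex numbers.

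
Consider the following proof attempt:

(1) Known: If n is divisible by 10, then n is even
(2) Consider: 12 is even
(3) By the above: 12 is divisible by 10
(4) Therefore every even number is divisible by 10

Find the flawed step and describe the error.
Step 3: By the above: 12 is divisible by 10

Step 3 commits the fallacy of affirming the consequent. The known fact 'divisible by 10 → even' does NOT imply 'even → divisible by 10'. That would be the converse, which is false. For example, 12 is even but 12 ÷ 10 = 1.20, which is not an integer.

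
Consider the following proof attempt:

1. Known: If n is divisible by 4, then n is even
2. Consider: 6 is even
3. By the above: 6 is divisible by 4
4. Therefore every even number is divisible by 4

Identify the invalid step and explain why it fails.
Step 3: By the above: 6 is divisible by 4

Step 3 commits the fallacy of affirming the consequent. The known fact 'divisible by 4 → even' does NOT imply 'even → divisible by 4'. That would be the converse, which is false. For example, 6 is even but 6 ÷ 4 = 1.50, which is not an integer.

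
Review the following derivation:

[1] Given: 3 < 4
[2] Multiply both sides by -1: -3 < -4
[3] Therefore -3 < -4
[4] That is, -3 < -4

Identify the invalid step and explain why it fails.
Step 2: Multiply both sides by -1: -3 < -4

Step 2 multiplies both sides by -1 but fails to reverse the inequality sign. When multiplying (or dividing) an inequality by a negative number, the direction must be reversed. Since 3 < 4, we should get -3 > -4, i.e., -3 > -4.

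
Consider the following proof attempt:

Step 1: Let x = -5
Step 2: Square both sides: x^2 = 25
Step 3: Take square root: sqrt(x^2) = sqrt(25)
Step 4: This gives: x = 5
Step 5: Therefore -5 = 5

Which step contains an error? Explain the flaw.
Step 4: This gives: x = 5

Step 4 incorrectly states that sqrt(x^2) = x. The correct identity is sqrt(x^2) = |x|. Since x = -5 < 0, we have sqrt(x^2) = |-5| = 5, not x = -5.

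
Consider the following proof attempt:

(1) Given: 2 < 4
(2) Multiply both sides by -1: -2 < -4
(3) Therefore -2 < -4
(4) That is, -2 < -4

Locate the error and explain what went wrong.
Step 2: Multiply both sides by -1: -2 < -4

Step 2 multiplies both sides by -1 but fails to reverse the inequality sign. When multiplying (or dividing) an inequality by a negative number, the direction must be reversed. Since 2 < 4, we should get -2 > -4, i.e., -2 > -4.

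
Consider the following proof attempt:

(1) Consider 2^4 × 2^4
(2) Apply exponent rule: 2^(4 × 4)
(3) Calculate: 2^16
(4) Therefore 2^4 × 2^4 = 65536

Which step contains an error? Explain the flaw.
Step 2: Apply exponent rule: 2^(4 × 4)

Step 2 incorrectly states that a^b × a^c = a^(b×c). The correct rule is a^b × a^c = a^(b+c). The actual value is 2^4 × 2^4 = 2^8 = 256, not 2^16 = 65536.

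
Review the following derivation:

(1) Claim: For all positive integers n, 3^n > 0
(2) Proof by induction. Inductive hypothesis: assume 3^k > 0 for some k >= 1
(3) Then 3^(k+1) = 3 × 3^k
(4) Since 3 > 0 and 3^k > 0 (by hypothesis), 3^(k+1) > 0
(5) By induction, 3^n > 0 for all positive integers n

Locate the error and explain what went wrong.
Step 5: By induction, 3^n > 0 for all positive integers n

Step 5 concludes the proof by induction, but no base case was ever established. A valid induction proof requires: (1) a base case proving 3^1 > 0, and (2) an inductive step showing IF 3^k > 0 THEN 3^(k+1) > 0. Steps 2-4 correctly establish the inductive step, but without the base case the conclusion in step 5 does not follow.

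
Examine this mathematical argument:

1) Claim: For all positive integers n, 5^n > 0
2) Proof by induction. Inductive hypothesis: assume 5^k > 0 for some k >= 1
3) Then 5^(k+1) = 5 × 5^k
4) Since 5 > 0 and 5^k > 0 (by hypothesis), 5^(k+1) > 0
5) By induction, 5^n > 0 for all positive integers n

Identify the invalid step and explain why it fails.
Step 5: By induction, 5^n > 0 for all positive integers n

Step 5 concludes the proof by induction, but no base case was ever established. A valid induction proof requires: (1) a base case proving 5^1 > 0, and (2) an inductive step showing IF 5^k > 0 THEN 5^(k+1) > 0. Steps 2-4 correctly establish the inductive step, but without the base case the conclusion in step 5 does not follow.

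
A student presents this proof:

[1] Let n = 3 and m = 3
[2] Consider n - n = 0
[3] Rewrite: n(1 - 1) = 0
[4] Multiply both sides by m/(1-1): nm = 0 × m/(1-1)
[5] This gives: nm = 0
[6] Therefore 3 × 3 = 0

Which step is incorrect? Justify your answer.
Step 4: Multiply both sides by m/(1-1): nm = 0 × m/(1-1)

Step 4 multiplies both sides by m/(1-1). However, 1-1 = 0, so this is multiplication by m/0, which is undefined. We cannot multiply by an undefined expression.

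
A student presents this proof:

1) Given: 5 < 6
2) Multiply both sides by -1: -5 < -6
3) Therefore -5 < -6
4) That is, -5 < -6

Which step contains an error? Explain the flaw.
Step 2: Multiply both sides by -1: -5 < -6

Step 2 multiplies both sides by -1 but fails to reverse the inequality sign. When multiplying (or dividing) an inequality by a negative number, the direction must be reversed. Since 5 < 6, we should get -5 > -6, i.e., -5 > -6.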